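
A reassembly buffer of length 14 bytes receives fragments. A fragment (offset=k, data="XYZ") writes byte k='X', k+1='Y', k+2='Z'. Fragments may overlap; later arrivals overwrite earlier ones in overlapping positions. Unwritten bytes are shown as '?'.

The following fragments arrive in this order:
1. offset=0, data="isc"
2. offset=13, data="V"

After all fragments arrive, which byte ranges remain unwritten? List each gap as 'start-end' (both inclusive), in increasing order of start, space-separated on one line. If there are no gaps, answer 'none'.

Answer: 3-12

Derivation:
Fragment 1: offset=0 len=3
Fragment 2: offset=13 len=1
Gaps: 3-12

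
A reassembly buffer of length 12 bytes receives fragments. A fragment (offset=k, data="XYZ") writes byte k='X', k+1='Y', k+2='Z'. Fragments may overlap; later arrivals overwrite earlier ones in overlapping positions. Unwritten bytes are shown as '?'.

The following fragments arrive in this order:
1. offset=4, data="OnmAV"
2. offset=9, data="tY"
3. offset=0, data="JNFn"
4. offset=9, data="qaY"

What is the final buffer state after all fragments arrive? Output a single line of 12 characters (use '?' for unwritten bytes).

Answer: JNFnOnmAVqaY

Derivation:
Fragment 1: offset=4 data="OnmAV" -> buffer=????OnmAV???
Fragment 2: offset=9 data="tY" -> buffer=????OnmAVtY?
Fragment 3: offset=0 data="JNFn" -> buffer=JNFnOnmAVtY?
Fragment 4: offset=9 data="qaY" -> buffer=JNFnOnmAVqaY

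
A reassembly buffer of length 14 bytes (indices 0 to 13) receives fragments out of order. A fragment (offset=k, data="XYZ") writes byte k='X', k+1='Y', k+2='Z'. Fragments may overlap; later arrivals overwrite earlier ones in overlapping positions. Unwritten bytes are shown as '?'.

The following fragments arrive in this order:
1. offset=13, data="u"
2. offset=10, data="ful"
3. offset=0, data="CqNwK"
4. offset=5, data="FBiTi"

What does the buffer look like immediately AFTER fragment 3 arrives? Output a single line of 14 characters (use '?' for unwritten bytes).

Answer: CqNwK?????fulu

Derivation:
Fragment 1: offset=13 data="u" -> buffer=?????????????u
Fragment 2: offset=10 data="ful" -> buffer=??????????fulu
Fragment 3: offset=0 data="CqNwK" -> buffer=CqNwK?????fulu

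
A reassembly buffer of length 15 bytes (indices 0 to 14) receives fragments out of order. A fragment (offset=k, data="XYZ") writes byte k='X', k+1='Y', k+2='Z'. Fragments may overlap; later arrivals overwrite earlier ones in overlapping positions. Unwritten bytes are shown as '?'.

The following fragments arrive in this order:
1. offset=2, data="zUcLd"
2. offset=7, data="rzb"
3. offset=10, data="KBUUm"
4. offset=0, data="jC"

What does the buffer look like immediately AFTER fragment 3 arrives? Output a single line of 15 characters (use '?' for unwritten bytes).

Fragment 1: offset=2 data="zUcLd" -> buffer=??zUcLd????????
Fragment 2: offset=7 data="rzb" -> buffer=??zUcLdrzb?????
Fragment 3: offset=10 data="KBUUm" -> buffer=??zUcLdrzbKBUUm

Answer: ??zUcLdrzbKBUUm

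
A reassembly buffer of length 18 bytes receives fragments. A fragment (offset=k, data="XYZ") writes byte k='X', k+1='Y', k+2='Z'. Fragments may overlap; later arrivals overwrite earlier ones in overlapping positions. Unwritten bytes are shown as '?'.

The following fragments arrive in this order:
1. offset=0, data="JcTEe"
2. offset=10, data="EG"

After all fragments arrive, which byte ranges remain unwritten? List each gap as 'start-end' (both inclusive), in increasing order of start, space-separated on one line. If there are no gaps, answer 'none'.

Fragment 1: offset=0 len=5
Fragment 2: offset=10 len=2
Gaps: 5-9 12-17

Answer: 5-9 12-17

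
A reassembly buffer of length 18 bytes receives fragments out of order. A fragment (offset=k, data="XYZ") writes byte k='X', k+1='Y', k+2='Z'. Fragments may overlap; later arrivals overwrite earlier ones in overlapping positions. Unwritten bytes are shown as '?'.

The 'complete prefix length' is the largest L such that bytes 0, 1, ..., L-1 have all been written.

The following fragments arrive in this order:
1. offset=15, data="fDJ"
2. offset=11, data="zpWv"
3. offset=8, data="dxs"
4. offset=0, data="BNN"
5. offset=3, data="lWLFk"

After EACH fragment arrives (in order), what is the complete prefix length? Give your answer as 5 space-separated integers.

Fragment 1: offset=15 data="fDJ" -> buffer=???????????????fDJ -> prefix_len=0
Fragment 2: offset=11 data="zpWv" -> buffer=???????????zpWvfDJ -> prefix_len=0
Fragment 3: offset=8 data="dxs" -> buffer=????????dxszpWvfDJ -> prefix_len=0
Fragment 4: offset=0 data="BNN" -> buffer=BNN?????dxszpWvfDJ -> prefix_len=3
Fragment 5: offset=3 data="lWLFk" -> buffer=BNNlWLFkdxszpWvfDJ -> prefix_len=18

Answer: 0 0 0 3 18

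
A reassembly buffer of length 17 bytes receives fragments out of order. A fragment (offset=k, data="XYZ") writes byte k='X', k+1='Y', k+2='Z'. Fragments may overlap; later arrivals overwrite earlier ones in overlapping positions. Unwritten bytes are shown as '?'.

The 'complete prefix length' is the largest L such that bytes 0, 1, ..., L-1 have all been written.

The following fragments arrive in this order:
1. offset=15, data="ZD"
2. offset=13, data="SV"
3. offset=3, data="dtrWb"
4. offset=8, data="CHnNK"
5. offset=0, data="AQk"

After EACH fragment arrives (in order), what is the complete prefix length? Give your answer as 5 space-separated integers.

Answer: 0 0 0 0 17

Derivation:
Fragment 1: offset=15 data="ZD" -> buffer=???????????????ZD -> prefix_len=0
Fragment 2: offset=13 data="SV" -> buffer=?????????????SVZD -> prefix_len=0
Fragment 3: offset=3 data="dtrWb" -> buffer=???dtrWb?????SVZD -> prefix_len=0
Fragment 4: offset=8 data="CHnNK" -> buffer=???dtrWbCHnNKSVZD -> prefix_len=0
Fragment 5: offset=0 data="AQk" -> buffer=AQkdtrWbCHnNKSVZD -> prefix_len=17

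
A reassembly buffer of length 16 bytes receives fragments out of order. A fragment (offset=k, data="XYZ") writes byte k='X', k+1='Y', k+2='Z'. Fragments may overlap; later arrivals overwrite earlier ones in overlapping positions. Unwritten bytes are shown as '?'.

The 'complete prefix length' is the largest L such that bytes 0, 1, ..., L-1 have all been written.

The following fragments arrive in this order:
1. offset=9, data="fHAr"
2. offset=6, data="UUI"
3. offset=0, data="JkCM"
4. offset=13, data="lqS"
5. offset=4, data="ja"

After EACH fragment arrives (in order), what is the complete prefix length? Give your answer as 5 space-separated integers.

Fragment 1: offset=9 data="fHAr" -> buffer=?????????fHAr??? -> prefix_len=0
Fragment 2: offset=6 data="UUI" -> buffer=??????UUIfHAr??? -> prefix_len=0
Fragment 3: offset=0 data="JkCM" -> buffer=JkCM??UUIfHAr??? -> prefix_len=4
Fragment 4: offset=13 data="lqS" -> buffer=JkCM??UUIfHArlqS -> prefix_len=4
Fragment 5: offset=4 data="ja" -> buffer=JkCMjaUUIfHArlqS -> prefix_len=16

Answer: 0 0 4 4 16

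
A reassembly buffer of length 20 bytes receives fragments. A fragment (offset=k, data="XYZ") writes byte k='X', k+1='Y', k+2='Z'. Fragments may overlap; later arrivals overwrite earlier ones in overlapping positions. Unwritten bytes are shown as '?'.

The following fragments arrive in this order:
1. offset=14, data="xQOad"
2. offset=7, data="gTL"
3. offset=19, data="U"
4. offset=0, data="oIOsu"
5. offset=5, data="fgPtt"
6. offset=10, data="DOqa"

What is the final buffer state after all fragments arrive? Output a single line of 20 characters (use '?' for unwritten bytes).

Answer: oIOsufgPttDOqaxQOadU

Derivation:
Fragment 1: offset=14 data="xQOad" -> buffer=??????????????xQOad?
Fragment 2: offset=7 data="gTL" -> buffer=???????gTL????xQOad?
Fragment 3: offset=19 data="U" -> buffer=???????gTL????xQOadU
Fragment 4: offset=0 data="oIOsu" -> buffer=oIOsu??gTL????xQOadU
Fragment 5: offset=5 data="fgPtt" -> buffer=oIOsufgPtt????xQOadU
Fragment 6: offset=10 data="DOqa" -> buffer=oIOsufgPttDOqaxQOadU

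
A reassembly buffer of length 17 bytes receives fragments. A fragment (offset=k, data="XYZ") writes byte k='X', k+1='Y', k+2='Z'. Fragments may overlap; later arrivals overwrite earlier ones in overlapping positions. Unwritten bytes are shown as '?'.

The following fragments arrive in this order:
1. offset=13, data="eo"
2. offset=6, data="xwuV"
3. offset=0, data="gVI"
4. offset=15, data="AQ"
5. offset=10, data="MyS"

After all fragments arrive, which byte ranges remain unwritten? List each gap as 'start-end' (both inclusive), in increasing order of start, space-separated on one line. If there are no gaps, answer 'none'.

Answer: 3-5

Derivation:
Fragment 1: offset=13 len=2
Fragment 2: offset=6 len=4
Fragment 3: offset=0 len=3
Fragment 4: offset=15 len=2
Fragment 5: offset=10 len=3
Gaps: 3-5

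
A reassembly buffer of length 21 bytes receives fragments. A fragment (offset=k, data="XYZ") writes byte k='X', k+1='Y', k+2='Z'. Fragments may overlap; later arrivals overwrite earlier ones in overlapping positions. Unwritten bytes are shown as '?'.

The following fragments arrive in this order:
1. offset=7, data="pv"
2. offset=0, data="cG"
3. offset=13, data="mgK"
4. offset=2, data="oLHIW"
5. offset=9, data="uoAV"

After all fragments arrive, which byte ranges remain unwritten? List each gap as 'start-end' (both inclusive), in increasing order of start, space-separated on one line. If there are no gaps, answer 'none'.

Fragment 1: offset=7 len=2
Fragment 2: offset=0 len=2
Fragment 3: offset=13 len=3
Fragment 4: offset=2 len=5
Fragment 5: offset=9 len=4
Gaps: 16-20

Answer: 16-20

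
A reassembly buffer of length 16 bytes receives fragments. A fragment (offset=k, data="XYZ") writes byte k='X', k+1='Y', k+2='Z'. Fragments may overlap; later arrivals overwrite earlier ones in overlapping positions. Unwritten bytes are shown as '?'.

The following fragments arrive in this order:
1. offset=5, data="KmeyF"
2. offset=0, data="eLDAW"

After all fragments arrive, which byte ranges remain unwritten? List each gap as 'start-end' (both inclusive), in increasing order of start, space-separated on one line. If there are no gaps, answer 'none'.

Answer: 10-15

Derivation:
Fragment 1: offset=5 len=5
Fragment 2: offset=0 len=5
Gaps: 10-15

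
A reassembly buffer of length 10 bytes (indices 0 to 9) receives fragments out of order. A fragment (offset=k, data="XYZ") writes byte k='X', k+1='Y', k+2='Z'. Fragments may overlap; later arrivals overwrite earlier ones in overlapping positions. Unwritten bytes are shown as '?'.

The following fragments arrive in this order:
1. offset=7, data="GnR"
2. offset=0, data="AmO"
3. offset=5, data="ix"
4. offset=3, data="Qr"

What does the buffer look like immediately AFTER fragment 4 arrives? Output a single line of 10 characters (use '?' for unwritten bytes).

Fragment 1: offset=7 data="GnR" -> buffer=???????GnR
Fragment 2: offset=0 data="AmO" -> buffer=AmO????GnR
Fragment 3: offset=5 data="ix" -> buffer=AmO??ixGnR
Fragment 4: offset=3 data="Qr" -> buffer=AmOQrixGnR

Answer: AmOQrixGnR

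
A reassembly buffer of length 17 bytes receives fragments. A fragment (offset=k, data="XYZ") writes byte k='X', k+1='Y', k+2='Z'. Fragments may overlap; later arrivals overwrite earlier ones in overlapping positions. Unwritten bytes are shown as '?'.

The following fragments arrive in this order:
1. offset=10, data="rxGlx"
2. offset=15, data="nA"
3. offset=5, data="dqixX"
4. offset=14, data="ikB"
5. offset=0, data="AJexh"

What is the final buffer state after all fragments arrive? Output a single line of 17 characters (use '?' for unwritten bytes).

Answer: AJexhdqixXrxGlikB

Derivation:
Fragment 1: offset=10 data="rxGlx" -> buffer=??????????rxGlx??
Fragment 2: offset=15 data="nA" -> buffer=??????????rxGlxnA
Fragment 3: offset=5 data="dqixX" -> buffer=?????dqixXrxGlxnA
Fragment 4: offset=14 data="ikB" -> buffer=?????dqixXrxGlikB
Fragment 5: offset=0 data="AJexh" -> buffer=AJexhdqixXrxGlikB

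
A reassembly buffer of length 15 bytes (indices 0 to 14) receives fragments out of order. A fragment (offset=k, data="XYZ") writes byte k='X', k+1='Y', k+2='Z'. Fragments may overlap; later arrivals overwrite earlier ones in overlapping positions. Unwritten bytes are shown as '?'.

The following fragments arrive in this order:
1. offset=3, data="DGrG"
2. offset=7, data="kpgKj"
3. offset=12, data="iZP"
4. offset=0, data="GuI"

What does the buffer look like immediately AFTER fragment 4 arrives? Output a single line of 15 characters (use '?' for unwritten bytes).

Answer: GuIDGrGkpgKjiZP

Derivation:
Fragment 1: offset=3 data="DGrG" -> buffer=???DGrG????????
Fragment 2: offset=7 data="kpgKj" -> buffer=???DGrGkpgKj???
Fragment 3: offset=12 data="iZP" -> buffer=???DGrGkpgKjiZP
Fragment 4: offset=0 data="GuI" -> buffer=GuIDGrGkpgKjiZP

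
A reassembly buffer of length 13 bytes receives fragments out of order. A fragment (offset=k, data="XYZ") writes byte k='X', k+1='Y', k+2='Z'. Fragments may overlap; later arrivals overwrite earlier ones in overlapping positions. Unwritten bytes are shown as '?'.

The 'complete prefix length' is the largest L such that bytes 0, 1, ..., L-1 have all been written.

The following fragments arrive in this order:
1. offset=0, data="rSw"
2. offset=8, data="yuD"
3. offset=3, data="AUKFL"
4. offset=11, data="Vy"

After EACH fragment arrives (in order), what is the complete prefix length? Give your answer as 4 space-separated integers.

Answer: 3 3 11 13

Derivation:
Fragment 1: offset=0 data="rSw" -> buffer=rSw?????????? -> prefix_len=3
Fragment 2: offset=8 data="yuD" -> buffer=rSw?????yuD?? -> prefix_len=3
Fragment 3: offset=3 data="AUKFL" -> buffer=rSwAUKFLyuD?? -> prefix_len=11
Fragment 4: offset=11 data="Vy" -> buffer=rSwAUKFLyuDVy -> prefix_len=13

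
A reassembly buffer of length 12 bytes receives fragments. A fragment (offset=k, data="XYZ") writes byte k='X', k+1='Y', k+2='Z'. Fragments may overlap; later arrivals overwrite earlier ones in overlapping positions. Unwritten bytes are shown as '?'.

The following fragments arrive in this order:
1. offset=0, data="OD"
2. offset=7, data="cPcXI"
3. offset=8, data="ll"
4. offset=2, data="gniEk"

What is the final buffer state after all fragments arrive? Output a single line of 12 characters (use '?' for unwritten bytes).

Fragment 1: offset=0 data="OD" -> buffer=OD??????????
Fragment 2: offset=7 data="cPcXI" -> buffer=OD?????cPcXI
Fragment 3: offset=8 data="ll" -> buffer=OD?????cllXI
Fragment 4: offset=2 data="gniEk" -> buffer=ODgniEkcllXI

Answer: ODgniEkcllXI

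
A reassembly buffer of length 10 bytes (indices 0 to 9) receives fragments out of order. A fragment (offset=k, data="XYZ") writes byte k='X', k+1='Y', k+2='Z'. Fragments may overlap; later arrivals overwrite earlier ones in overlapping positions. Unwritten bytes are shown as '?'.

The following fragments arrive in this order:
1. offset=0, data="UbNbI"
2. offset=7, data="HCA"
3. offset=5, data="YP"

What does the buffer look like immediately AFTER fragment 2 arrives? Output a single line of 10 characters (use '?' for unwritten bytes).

Answer: UbNbI??HCA

Derivation:
Fragment 1: offset=0 data="UbNbI" -> buffer=UbNbI?????
Fragment 2: offset=7 data="HCA" -> buffer=UbNbI??HCA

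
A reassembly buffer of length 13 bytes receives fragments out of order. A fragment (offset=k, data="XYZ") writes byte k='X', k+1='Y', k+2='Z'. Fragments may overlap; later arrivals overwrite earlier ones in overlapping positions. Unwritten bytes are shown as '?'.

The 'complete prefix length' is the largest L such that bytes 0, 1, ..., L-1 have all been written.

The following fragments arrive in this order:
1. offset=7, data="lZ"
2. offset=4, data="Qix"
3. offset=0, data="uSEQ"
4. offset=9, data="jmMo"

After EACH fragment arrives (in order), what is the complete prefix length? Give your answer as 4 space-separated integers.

Answer: 0 0 9 13

Derivation:
Fragment 1: offset=7 data="lZ" -> buffer=???????lZ???? -> prefix_len=0
Fragment 2: offset=4 data="Qix" -> buffer=????QixlZ???? -> prefix_len=0
Fragment 3: offset=0 data="uSEQ" -> buffer=uSEQQixlZ???? -> prefix_len=9
Fragment 4: offset=9 data="jmMo" -> buffer=uSEQQixlZjmMo -> prefix_len=13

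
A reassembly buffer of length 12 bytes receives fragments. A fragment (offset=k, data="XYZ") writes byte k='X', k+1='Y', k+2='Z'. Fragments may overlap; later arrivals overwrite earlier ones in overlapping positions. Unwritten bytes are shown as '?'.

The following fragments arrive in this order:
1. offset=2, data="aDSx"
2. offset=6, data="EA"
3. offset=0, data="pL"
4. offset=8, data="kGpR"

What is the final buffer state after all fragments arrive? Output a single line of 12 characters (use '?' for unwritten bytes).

Answer: pLaDSxEAkGpR

Derivation:
Fragment 1: offset=2 data="aDSx" -> buffer=??aDSx??????
Fragment 2: offset=6 data="EA" -> buffer=??aDSxEA????
Fragment 3: offset=0 data="pL" -> buffer=pLaDSxEA????
Fragment 4: offset=8 data="kGpR" -> buffer=pLaDSxEAkGpR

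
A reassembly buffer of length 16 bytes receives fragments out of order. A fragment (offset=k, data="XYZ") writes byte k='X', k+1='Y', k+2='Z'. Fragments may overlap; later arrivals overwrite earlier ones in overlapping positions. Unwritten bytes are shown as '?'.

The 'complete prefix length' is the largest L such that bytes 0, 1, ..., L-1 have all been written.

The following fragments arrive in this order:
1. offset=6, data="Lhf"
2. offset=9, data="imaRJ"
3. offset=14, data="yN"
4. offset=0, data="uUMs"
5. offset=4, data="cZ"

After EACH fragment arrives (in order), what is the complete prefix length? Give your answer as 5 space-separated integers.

Fragment 1: offset=6 data="Lhf" -> buffer=??????Lhf??????? -> prefix_len=0
Fragment 2: offset=9 data="imaRJ" -> buffer=??????LhfimaRJ?? -> prefix_len=0
Fragment 3: offset=14 data="yN" -> buffer=??????LhfimaRJyN -> prefix_len=0
Fragment 4: offset=0 data="uUMs" -> buffer=uUMs??LhfimaRJyN -> prefix_len=4
Fragment 5: offset=4 data="cZ" -> buffer=uUMscZLhfimaRJyN -> prefix_len=16

Answer: 0 0 0 4 16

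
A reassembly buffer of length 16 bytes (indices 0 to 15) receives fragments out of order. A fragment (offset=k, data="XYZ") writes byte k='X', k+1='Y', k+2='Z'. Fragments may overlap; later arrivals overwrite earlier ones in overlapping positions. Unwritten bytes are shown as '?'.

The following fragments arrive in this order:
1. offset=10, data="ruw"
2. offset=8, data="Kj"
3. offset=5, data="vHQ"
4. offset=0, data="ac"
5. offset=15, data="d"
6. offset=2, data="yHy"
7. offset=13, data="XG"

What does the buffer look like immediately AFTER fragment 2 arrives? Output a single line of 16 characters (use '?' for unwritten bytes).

Fragment 1: offset=10 data="ruw" -> buffer=??????????ruw???
Fragment 2: offset=8 data="Kj" -> buffer=????????Kjruw???

Answer: ????????Kjruw???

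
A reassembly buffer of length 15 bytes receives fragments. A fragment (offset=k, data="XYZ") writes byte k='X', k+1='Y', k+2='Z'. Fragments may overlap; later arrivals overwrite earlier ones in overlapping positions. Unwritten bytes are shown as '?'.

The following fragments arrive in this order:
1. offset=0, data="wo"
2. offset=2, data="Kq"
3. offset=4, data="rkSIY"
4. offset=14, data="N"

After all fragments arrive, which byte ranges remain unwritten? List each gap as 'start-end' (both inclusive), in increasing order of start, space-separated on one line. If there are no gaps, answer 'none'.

Fragment 1: offset=0 len=2
Fragment 2: offset=2 len=2
Fragment 3: offset=4 len=5
Fragment 4: offset=14 len=1
Gaps: 9-13

Answer: 9-13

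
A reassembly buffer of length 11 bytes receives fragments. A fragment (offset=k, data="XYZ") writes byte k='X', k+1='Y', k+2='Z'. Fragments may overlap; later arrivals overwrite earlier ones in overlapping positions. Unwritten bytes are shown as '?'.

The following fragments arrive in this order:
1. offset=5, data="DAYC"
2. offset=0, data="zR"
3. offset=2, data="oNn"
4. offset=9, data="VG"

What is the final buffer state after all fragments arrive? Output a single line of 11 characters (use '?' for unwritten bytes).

Fragment 1: offset=5 data="DAYC" -> buffer=?????DAYC??
Fragment 2: offset=0 data="zR" -> buffer=zR???DAYC??
Fragment 3: offset=2 data="oNn" -> buffer=zRoNnDAYC??
Fragment 4: offset=9 data="VG" -> buffer=zRoNnDAYCVG

Answer: zRoNnDAYCVG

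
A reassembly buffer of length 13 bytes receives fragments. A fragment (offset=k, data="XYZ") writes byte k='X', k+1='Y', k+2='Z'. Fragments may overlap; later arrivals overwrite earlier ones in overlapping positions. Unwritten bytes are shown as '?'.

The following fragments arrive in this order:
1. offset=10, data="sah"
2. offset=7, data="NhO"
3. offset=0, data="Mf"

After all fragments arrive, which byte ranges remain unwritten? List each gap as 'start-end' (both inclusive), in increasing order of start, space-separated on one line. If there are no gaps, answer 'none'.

Answer: 2-6

Derivation:
Fragment 1: offset=10 len=3
Fragment 2: offset=7 len=3
Fragment 3: offset=0 len=2
Gaps: 2-6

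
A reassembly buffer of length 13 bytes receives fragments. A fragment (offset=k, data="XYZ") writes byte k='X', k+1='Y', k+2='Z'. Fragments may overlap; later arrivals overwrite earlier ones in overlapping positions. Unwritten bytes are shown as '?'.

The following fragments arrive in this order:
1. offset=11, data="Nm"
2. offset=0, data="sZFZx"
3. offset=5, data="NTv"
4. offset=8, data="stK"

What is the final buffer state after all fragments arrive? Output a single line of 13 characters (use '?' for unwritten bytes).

Fragment 1: offset=11 data="Nm" -> buffer=???????????Nm
Fragment 2: offset=0 data="sZFZx" -> buffer=sZFZx??????Nm
Fragment 3: offset=5 data="NTv" -> buffer=sZFZxNTv???Nm
Fragment 4: offset=8 data="stK" -> buffer=sZFZxNTvstKNm

Answer: sZFZxNTvstKNm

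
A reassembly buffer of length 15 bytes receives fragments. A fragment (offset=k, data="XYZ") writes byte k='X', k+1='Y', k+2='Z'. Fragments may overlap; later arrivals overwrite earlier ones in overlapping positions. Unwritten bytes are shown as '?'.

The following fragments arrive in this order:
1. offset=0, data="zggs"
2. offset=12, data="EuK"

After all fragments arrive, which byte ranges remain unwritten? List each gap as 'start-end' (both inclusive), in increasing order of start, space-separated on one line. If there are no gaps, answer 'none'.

Answer: 4-11

Derivation:
Fragment 1: offset=0 len=4
Fragment 2: offset=12 len=3
Gaps: 4-11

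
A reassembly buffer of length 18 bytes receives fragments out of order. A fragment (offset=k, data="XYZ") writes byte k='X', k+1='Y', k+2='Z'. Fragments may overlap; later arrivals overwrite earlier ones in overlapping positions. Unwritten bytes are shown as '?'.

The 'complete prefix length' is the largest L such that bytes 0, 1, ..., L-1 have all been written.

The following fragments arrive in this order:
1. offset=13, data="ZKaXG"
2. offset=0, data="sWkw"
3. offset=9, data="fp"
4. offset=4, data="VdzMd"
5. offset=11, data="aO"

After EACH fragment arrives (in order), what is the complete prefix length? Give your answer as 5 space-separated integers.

Answer: 0 4 4 11 18

Derivation:
Fragment 1: offset=13 data="ZKaXG" -> buffer=?????????????ZKaXG -> prefix_len=0
Fragment 2: offset=0 data="sWkw" -> buffer=sWkw?????????ZKaXG -> prefix_len=4
Fragment 3: offset=9 data="fp" -> buffer=sWkw?????fp??ZKaXG -> prefix_len=4
Fragment 4: offset=4 data="VdzMd" -> buffer=sWkwVdzMdfp??ZKaXG -> prefix_len=11
Fragment 5: offset=11 data="aO" -> buffer=sWkwVdzMdfpaOZKaXG -> prefix_len=18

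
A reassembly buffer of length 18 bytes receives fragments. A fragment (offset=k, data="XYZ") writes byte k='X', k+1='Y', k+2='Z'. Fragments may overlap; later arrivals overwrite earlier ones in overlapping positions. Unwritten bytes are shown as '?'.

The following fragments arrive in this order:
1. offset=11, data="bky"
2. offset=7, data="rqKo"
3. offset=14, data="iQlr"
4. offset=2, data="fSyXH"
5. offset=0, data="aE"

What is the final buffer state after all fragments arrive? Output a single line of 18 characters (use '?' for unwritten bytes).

Fragment 1: offset=11 data="bky" -> buffer=???????????bky????
Fragment 2: offset=7 data="rqKo" -> buffer=???????rqKobky????
Fragment 3: offset=14 data="iQlr" -> buffer=???????rqKobkyiQlr
Fragment 4: offset=2 data="fSyXH" -> buffer=??fSyXHrqKobkyiQlr
Fragment 5: offset=0 data="aE" -> buffer=aEfSyXHrqKobkyiQlr

Answer: aEfSyXHrqKobkyiQlr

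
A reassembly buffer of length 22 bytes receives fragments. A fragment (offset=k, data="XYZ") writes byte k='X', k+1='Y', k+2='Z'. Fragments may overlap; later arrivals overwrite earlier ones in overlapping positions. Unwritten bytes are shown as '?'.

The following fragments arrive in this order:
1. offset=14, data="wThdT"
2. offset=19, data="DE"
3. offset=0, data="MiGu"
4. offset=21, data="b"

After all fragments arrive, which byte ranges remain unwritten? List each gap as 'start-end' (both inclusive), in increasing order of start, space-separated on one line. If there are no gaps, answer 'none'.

Answer: 4-13

Derivation:
Fragment 1: offset=14 len=5
Fragment 2: offset=19 len=2
Fragment 3: offset=0 len=4
Fragment 4: offset=21 len=1
Gaps: 4-13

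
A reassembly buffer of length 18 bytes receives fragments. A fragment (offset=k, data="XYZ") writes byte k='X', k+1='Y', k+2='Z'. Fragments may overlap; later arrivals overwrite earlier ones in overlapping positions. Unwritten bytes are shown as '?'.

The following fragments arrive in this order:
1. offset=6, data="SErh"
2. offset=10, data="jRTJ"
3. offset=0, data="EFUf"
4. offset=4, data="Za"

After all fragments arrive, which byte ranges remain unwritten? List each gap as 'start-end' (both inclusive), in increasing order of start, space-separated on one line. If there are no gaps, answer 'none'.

Answer: 14-17

Derivation:
Fragment 1: offset=6 len=4
Fragment 2: offset=10 len=4
Fragment 3: offset=0 len=4
Fragment 4: offset=4 len=2
Gaps: 14-17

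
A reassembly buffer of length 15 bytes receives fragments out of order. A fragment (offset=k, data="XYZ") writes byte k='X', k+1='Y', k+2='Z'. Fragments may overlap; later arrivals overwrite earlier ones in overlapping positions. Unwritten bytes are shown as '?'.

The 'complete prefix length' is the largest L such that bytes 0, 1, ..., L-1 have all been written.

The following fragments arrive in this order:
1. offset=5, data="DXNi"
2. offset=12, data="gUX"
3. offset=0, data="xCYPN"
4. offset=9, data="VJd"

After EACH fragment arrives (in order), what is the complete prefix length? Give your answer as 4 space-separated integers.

Fragment 1: offset=5 data="DXNi" -> buffer=?????DXNi?????? -> prefix_len=0
Fragment 2: offset=12 data="gUX" -> buffer=?????DXNi???gUX -> prefix_len=0
Fragment 3: offset=0 data="xCYPN" -> buffer=xCYPNDXNi???gUX -> prefix_len=9
Fragment 4: offset=9 data="VJd" -> buffer=xCYPNDXNiVJdgUX -> prefix_len=15

Answer: 0 0 9 15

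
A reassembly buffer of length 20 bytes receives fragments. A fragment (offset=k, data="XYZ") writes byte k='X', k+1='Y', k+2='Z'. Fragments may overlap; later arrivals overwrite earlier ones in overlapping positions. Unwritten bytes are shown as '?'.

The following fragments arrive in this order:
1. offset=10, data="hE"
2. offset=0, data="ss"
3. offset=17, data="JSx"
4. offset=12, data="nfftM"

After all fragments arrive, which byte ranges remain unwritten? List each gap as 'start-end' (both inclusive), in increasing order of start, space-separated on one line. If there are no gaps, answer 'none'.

Fragment 1: offset=10 len=2
Fragment 2: offset=0 len=2
Fragment 3: offset=17 len=3
Fragment 4: offset=12 len=5
Gaps: 2-9

Answer: 2-9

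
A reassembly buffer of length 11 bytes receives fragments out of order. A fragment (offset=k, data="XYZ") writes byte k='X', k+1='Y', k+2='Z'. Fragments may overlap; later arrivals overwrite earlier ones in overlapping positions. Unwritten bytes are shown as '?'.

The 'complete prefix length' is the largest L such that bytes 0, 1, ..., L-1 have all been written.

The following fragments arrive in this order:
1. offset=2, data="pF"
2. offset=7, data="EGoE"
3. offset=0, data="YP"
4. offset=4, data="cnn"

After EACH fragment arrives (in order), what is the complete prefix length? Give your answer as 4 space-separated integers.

Fragment 1: offset=2 data="pF" -> buffer=??pF??????? -> prefix_len=0
Fragment 2: offset=7 data="EGoE" -> buffer=??pF???EGoE -> prefix_len=0
Fragment 3: offset=0 data="YP" -> buffer=YPpF???EGoE -> prefix_len=4
Fragment 4: offset=4 data="cnn" -> buffer=YPpFcnnEGoE -> prefix_len=11

Answer: 0 0 4 11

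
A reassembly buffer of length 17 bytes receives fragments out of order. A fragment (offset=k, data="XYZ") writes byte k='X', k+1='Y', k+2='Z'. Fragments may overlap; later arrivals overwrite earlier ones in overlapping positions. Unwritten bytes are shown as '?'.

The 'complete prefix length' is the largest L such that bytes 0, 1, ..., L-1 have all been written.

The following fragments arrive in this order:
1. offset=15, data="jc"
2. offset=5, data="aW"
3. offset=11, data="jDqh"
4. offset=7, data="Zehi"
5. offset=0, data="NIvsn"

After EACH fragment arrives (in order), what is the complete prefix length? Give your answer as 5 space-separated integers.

Answer: 0 0 0 0 17

Derivation:
Fragment 1: offset=15 data="jc" -> buffer=???????????????jc -> prefix_len=0
Fragment 2: offset=5 data="aW" -> buffer=?????aW????????jc -> prefix_len=0
Fragment 3: offset=11 data="jDqh" -> buffer=?????aW????jDqhjc -> prefix_len=0
Fragment 4: offset=7 data="Zehi" -> buffer=?????aWZehijDqhjc -> prefix_len=0
Fragment 5: offset=0 data="NIvsn" -> buffer=NIvsnaWZehijDqhjc -> prefix_len=17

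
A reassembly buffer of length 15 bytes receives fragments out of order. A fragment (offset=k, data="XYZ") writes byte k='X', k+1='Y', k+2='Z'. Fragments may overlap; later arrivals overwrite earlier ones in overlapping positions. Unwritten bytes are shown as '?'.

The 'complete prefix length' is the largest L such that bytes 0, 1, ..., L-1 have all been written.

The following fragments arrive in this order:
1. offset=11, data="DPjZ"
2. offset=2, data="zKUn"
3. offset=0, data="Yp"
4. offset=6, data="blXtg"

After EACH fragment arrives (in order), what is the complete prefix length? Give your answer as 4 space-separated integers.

Fragment 1: offset=11 data="DPjZ" -> buffer=???????????DPjZ -> prefix_len=0
Fragment 2: offset=2 data="zKUn" -> buffer=??zKUn?????DPjZ -> prefix_len=0
Fragment 3: offset=0 data="Yp" -> buffer=YpzKUn?????DPjZ -> prefix_len=6
Fragment 4: offset=6 data="blXtg" -> buffer=YpzKUnblXtgDPjZ -> prefix_len=15

Answer: 0 0 6 15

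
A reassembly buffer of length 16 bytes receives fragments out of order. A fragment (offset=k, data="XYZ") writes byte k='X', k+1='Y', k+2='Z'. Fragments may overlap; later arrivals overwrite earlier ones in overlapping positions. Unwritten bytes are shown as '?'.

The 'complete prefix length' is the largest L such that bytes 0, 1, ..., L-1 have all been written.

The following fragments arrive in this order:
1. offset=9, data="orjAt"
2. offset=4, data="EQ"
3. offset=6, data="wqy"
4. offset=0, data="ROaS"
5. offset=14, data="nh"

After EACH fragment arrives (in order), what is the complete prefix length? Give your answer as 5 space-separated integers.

Answer: 0 0 0 14 16

Derivation:
Fragment 1: offset=9 data="orjAt" -> buffer=?????????orjAt?? -> prefix_len=0
Fragment 2: offset=4 data="EQ" -> buffer=????EQ???orjAt?? -> prefix_len=0
Fragment 3: offset=6 data="wqy" -> buffer=????EQwqyorjAt?? -> prefix_len=0
Fragment 4: offset=0 data="ROaS" -> buffer=ROaSEQwqyorjAt?? -> prefix_len=14
Fragment 5: offset=14 data="nh" -> buffer=ROaSEQwqyorjAtnh -> prefix_len=16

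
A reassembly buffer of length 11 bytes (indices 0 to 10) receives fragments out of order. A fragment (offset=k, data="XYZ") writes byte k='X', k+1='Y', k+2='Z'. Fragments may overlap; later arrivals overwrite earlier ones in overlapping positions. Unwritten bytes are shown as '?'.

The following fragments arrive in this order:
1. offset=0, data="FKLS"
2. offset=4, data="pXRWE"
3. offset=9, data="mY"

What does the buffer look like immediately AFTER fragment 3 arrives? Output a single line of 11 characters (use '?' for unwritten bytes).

Fragment 1: offset=0 data="FKLS" -> buffer=FKLS???????
Fragment 2: offset=4 data="pXRWE" -> buffer=FKLSpXRWE??
Fragment 3: offset=9 data="mY" -> buffer=FKLSpXRWEmY

Answer: FKLSpXRWEmY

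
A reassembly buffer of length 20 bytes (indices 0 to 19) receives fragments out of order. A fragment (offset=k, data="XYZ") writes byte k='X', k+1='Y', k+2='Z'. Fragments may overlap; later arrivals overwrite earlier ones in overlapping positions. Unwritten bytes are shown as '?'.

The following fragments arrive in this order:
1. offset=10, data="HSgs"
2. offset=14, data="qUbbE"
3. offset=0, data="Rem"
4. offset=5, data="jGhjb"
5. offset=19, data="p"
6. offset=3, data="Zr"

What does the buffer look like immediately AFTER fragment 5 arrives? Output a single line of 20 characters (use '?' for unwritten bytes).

Fragment 1: offset=10 data="HSgs" -> buffer=??????????HSgs??????
Fragment 2: offset=14 data="qUbbE" -> buffer=??????????HSgsqUbbE?
Fragment 3: offset=0 data="Rem" -> buffer=Rem???????HSgsqUbbE?
Fragment 4: offset=5 data="jGhjb" -> buffer=Rem??jGhjbHSgsqUbbE?
Fragment 5: offset=19 data="p" -> buffer=Rem??jGhjbHSgsqUbbEp

Answer: Rem??jGhjbHSgsqUbbEp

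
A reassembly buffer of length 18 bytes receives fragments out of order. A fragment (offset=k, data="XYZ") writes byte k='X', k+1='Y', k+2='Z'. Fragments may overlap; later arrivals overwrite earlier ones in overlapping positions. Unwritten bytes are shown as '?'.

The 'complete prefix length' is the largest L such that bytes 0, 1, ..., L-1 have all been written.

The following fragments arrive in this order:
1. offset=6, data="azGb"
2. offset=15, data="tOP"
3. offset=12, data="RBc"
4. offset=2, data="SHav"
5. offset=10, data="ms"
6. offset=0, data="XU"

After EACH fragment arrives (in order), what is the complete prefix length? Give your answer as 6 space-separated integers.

Answer: 0 0 0 0 0 18

Derivation:
Fragment 1: offset=6 data="azGb" -> buffer=??????azGb???????? -> prefix_len=0
Fragment 2: offset=15 data="tOP" -> buffer=??????azGb?????tOP -> prefix_len=0
Fragment 3: offset=12 data="RBc" -> buffer=??????azGb??RBctOP -> prefix_len=0
Fragment 4: offset=2 data="SHav" -> buffer=??SHavazGb??RBctOP -> prefix_len=0
Fragment 5: offset=10 data="ms" -> buffer=??SHavazGbmsRBctOP -> prefix_len=0
Fragment 6: offset=0 data="XU" -> buffer=XUSHavazGbmsRBctOP -> prefix_len=18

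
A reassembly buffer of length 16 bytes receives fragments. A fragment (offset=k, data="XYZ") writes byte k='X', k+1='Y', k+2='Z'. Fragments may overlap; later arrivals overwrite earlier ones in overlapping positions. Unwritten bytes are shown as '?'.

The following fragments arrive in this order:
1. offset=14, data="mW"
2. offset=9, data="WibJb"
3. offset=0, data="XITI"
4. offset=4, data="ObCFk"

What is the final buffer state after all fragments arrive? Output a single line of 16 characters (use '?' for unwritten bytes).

Answer: XITIObCFkWibJbmW

Derivation:
Fragment 1: offset=14 data="mW" -> buffer=??????????????mW
Fragment 2: offset=9 data="WibJb" -> buffer=?????????WibJbmW
Fragment 3: offset=0 data="XITI" -> buffer=XITI?????WibJbmW
Fragment 4: offset=4 data="ObCFk" -> buffer=XITIObCFkWibJbmW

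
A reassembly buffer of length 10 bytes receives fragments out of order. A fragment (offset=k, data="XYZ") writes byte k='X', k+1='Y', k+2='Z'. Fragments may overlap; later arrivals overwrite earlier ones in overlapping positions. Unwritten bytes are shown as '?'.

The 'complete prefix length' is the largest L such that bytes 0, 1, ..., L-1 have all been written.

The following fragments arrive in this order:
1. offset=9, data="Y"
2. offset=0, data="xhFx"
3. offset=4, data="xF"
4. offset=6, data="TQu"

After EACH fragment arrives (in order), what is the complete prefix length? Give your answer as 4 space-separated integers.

Fragment 1: offset=9 data="Y" -> buffer=?????????Y -> prefix_len=0
Fragment 2: offset=0 data="xhFx" -> buffer=xhFx?????Y -> prefix_len=4
Fragment 3: offset=4 data="xF" -> buffer=xhFxxF???Y -> prefix_len=6
Fragment 4: offset=6 data="TQu" -> buffer=xhFxxFTQuY -> prefix_len=10

Answer: 0 4 6 10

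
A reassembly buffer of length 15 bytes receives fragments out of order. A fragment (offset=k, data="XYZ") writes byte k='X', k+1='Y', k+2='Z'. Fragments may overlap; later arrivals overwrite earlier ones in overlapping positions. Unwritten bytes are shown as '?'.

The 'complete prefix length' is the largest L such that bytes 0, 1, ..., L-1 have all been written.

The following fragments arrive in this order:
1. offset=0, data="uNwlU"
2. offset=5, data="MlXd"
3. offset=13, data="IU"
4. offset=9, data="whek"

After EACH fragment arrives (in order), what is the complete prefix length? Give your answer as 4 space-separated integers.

Answer: 5 9 9 15

Derivation:
Fragment 1: offset=0 data="uNwlU" -> buffer=uNwlU?????????? -> prefix_len=5
Fragment 2: offset=5 data="MlXd" -> buffer=uNwlUMlXd?????? -> prefix_len=9
Fragment 3: offset=13 data="IU" -> buffer=uNwlUMlXd????IU -> prefix_len=9
Fragment 4: offset=9 data="whek" -> buffer=uNwlUMlXdwhekIU -> prefix_len=15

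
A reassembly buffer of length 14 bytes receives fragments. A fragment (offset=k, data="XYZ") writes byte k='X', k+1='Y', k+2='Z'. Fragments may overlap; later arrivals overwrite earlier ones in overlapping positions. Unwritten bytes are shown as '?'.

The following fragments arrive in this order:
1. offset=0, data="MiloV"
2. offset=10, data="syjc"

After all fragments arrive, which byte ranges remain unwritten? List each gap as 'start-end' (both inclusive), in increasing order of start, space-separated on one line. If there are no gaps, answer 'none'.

Fragment 1: offset=0 len=5
Fragment 2: offset=10 len=4
Gaps: 5-9

Answer: 5-9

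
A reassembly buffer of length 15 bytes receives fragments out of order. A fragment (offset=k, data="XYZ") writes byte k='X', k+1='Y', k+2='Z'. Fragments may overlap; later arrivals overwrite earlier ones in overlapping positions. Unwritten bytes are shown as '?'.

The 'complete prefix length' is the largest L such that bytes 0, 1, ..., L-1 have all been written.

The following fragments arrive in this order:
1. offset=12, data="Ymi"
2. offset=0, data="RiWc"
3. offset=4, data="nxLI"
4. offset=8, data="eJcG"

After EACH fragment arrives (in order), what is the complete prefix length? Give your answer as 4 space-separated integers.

Answer: 0 4 8 15

Derivation:
Fragment 1: offset=12 data="Ymi" -> buffer=????????????Ymi -> prefix_len=0
Fragment 2: offset=0 data="RiWc" -> buffer=RiWc????????Ymi -> prefix_len=4
Fragment 3: offset=4 data="nxLI" -> buffer=RiWcnxLI????Ymi -> prefix_len=8
Fragment 4: offset=8 data="eJcG" -> buffer=RiWcnxLIeJcGYmi -> prefix_len=15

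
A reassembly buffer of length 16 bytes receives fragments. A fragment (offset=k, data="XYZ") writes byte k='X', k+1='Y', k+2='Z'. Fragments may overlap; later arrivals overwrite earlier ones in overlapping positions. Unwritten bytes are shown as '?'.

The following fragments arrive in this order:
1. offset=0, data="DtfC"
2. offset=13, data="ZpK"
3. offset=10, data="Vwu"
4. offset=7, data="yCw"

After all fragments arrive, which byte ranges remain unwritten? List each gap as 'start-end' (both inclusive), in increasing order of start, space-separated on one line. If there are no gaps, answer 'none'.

Answer: 4-6

Derivation:
Fragment 1: offset=0 len=4
Fragment 2: offset=13 len=3
Fragment 3: offset=10 len=3
Fragment 4: offset=7 len=3
Gaps: 4-6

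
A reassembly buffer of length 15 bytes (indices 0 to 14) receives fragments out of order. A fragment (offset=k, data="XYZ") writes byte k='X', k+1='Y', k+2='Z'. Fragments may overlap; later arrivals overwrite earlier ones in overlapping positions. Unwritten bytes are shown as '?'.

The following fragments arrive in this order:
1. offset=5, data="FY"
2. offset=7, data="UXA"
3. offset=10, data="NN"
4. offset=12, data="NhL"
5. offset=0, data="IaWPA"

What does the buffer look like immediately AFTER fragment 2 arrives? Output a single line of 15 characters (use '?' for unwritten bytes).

Answer: ?????FYUXA?????

Derivation:
Fragment 1: offset=5 data="FY" -> buffer=?????FY????????
Fragment 2: offset=7 data="UXA" -> buffer=?????FYUXA?????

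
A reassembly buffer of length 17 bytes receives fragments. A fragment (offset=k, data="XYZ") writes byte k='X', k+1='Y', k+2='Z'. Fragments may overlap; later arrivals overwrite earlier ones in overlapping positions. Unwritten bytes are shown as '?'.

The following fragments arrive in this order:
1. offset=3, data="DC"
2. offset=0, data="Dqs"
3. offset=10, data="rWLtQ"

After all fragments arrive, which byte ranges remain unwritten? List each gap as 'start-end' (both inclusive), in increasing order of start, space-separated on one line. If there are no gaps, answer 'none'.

Fragment 1: offset=3 len=2
Fragment 2: offset=0 len=3
Fragment 3: offset=10 len=5
Gaps: 5-9 15-16

Answer: 5-9 15-16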